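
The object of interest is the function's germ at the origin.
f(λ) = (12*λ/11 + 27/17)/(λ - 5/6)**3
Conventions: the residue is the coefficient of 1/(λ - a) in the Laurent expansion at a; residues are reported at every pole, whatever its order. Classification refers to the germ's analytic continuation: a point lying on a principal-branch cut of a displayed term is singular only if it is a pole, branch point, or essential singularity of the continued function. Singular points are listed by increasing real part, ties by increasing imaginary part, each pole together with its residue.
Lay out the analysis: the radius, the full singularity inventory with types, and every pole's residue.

Radius of convergence at 0: 5/6.
At 5/6: a pole of order 3; residue 0.

Denominator factor (λ - 5/6)^3: pole of order 3 at 5/6, modulus 5/6.
The radius of convergence is the smallest modulus among the singular points: 5/6.
At the order-3 pole 5/6 set g(λ) = (λ - (5/6))^3*f(λ) = 12*λ/11 + 27/17.
Order-3 pole: residue = g''(a)/2; g''(5/6) = 0, so the residue is 0.


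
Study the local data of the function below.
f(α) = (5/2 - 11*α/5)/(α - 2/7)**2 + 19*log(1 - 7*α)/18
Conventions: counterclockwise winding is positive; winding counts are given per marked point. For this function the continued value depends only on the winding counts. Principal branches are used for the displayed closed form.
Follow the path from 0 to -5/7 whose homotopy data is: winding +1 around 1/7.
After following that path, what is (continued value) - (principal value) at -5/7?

The rational part is single-valued and drops out of the difference; each branch term changes only by its own monodromy.
(19/18)*log(1 - α/(1/7)): each positive loop around 1/7 adds 2*pi*i to the log, so winding +1 contributes (19/18)*(1)*2*pi*i = (19/9)*pi*i.
Summing the contributions at α = -5/7 gives (19/9)*pi*i.

Continued minus principal equals (19/9)*pi*i.


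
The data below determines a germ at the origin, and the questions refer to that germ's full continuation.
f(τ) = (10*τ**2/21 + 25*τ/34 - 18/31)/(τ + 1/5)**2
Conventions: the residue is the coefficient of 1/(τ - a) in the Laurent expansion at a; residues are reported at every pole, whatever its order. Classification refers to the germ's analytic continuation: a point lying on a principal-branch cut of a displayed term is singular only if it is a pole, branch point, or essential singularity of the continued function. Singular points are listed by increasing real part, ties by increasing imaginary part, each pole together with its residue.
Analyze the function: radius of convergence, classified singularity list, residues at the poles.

Denominator factor (τ + 1/5)^2: pole of order 2 at -1/5, modulus 1/5.
The radius of convergence is the smallest modulus among the singular points: 1/5.
At the order-2 pole -1/5 set g(τ) = (τ - (-1/5))^2*f(τ) = 10*τ**2/21 + 25*τ/34 - 18/31.
Order-2 pole: residue = g'(a); g'(-1/5) = 389/714, so the residue is 389/714.

Radius of convergence at 0: 1/5.
At -1/5: a pole of order 2; residue 389/714.


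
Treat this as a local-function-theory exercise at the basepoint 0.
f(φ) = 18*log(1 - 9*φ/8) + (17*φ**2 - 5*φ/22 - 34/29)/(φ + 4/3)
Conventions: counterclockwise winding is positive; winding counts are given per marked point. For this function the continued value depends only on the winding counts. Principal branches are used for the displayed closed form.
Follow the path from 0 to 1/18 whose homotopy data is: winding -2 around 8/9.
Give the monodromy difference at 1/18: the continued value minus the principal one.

The rational part is single-valued and drops out of the difference; each branch term changes only by its own monodromy.
(18)*log(1 - φ/(8/9)): each positive loop around 8/9 adds 2*pi*i to the log, so winding -2 contributes (18)*(-2)*2*pi*i = -(72)*pi*i.
Summing the contributions at φ = 1/18 gives -(72)*pi*i.

Continued minus principal equals -(72)*pi*i.


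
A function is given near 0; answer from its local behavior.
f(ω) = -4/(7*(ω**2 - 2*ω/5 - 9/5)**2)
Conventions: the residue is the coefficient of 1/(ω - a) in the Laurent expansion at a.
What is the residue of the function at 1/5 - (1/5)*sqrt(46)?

The residue is -(125/14812)*sqrt(46).

The factor ω**2 - 2*ω/5 - 9/5 splits as (ω - a)(ω - a') with a = 1/5 - (1/5)*sqrt(46), a' = 1/5 + (1/5)*sqrt(46). At the order-2 pole a set g(ω) = (ω - a)^2*f(ω) = [-4/7] / (ω - a')^2.
Order-2 pole: residue = g'(a); g'(1/5 - (1/5)*sqrt(46)) = -(125/14812)*sqrt(46), so the residue is -(125/14812)*sqrt(46).


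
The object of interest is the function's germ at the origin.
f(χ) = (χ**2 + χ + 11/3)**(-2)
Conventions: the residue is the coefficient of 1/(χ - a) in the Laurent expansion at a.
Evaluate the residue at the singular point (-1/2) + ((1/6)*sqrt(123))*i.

The factor χ**2 + χ + 11/3 splits as (χ - a)(χ - a') with a = (-1/2) + ((1/6)*sqrt(123))*i, a' = (-1/2) - ((1/6)*sqrt(123))*i. At the order-2 pole a set g(χ) = (χ - a)^2*f(χ) = [1] / (χ - a')^2.
Order-2 pole: residue = g'(a); g'((-1/2) + ((1/6)*sqrt(123))*i) = -((6/1681)*sqrt(123))*i, so the residue is -((6/1681)*sqrt(123))*i.

The residue is -((6/1681)*sqrt(123))*i.


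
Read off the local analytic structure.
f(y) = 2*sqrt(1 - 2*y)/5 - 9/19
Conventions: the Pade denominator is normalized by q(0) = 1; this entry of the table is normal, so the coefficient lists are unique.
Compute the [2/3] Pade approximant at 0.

Taylor coefficients needed (expand at 0): a_0 = -7/95, a_1 = -2/5, a_2 = -1/5, a_3 = -1/5, a_4 = -1/4, a_5 = -7/20.
Write the denominator as Q(y) = 1 + q1*y + q2*y^2 + q3*y^3. Requiring Q*f - P = O(y^6) with deg P <= 2 kills the coefficients of y^3..y^5 in Q*f:
  y^3: a_3 + q1*a_2 + q2*a_1 + q3*a_0 = 0, i.e. -1/5 + (-1/5)*q1 + (-2/5)*q2 + (-7/95)*q3 = 0.
  y^4: a_4 + q1*a_3 + q2*a_2 + q3*a_1 = 0, i.e. -1/4 + (-1/5)*q1 + (-1/5)*q2 + (-2/5)*q3 = 0.
  y^5: a_5 + q1*a_4 + q2*a_3 + q3*a_2 = 0, i.e. -7/20 + (-1/4)*q1 + (-1/5)*q2 + (-1/5)*q3 = 0.
Solving this linear system: q1 = -252/145, q2 = 207/580, q3 = 19/290.
The numerator is Q*f truncated at degree 2: P0 = a_0 = -7/95; P1 = a_1 + q1*a_0 = -3746/13775; P2 = a_2 + q1*a_1 + q2*a_0 = 5167/11020.

The Pade approximant has numerator coefficients [-7/95, -3746/13775, 5167/11020]; denominator coefficients [1, -252/145, 207/580, 19/290].


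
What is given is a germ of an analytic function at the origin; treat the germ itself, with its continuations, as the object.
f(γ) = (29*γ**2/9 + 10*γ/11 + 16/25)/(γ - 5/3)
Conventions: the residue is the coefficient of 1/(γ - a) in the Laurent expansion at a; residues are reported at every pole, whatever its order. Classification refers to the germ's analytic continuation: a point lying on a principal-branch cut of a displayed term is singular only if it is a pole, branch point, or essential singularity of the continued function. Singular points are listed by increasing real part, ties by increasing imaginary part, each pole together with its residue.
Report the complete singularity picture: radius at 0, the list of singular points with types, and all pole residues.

Denominator factor (γ - 5/3): pole of order 1 at 5/3, modulus 5/3.
The radius of convergence is the smallest modulus among the singular points: 5/3.
At the order-1 pole 5/3 set g(γ) = (γ - (5/3))*f(γ) = 29*γ**2/9 + 10*γ/11 + 16/25.
Simple pole: residue = g(a) at a = 5/3, which is 247381/22275.

Radius of convergence at 0: 5/3.
At 5/3: a pole of order 1; residue 247381/22275.


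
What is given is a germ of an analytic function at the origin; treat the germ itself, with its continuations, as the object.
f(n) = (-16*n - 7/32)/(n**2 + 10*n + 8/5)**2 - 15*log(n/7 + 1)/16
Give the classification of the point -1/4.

Denominator factors: n**2 + 10*n + 8/5 = -67/80 at n = -1/4 — none vanishes.
Branch term log(1 - n/(-7)): argument at -1/4 is 27/28, nonzero, so -1/4 is not its branch point (a point on a principal cut is still regular for the continued germ).
So the germ continues analytically to -1/4.

The point is a regular point.


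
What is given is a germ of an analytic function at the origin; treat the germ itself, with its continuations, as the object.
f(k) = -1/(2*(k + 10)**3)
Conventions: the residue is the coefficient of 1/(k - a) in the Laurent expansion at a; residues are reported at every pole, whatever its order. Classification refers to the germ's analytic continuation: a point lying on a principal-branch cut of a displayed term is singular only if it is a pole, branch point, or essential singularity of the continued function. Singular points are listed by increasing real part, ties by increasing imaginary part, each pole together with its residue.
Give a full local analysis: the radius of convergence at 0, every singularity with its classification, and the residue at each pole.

Denominator factor (k + 10)^3: pole of order 3 at -10, modulus 10.
The radius of convergence is the smallest modulus among the singular points: 10.
At the order-3 pole -10 set g(k) = (k - (-10))^3*f(k) = -1/2.
Order-3 pole: residue = g''(a)/2; g''(-10) = 0, so the residue is 0.

Radius of convergence at 0: 10.
At -10: a pole of order 3; residue 0.


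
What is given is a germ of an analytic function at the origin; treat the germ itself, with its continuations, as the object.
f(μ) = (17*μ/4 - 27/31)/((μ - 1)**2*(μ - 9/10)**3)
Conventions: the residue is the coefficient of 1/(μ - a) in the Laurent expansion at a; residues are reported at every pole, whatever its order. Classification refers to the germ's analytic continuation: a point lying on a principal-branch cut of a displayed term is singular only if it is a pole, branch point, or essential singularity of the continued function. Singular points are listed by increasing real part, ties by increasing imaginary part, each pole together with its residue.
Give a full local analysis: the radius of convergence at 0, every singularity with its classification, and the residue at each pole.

Radius of convergence at 0: 9/10.
At 9/10: a pole of order 3; residue 3010750/31.
At 1: a pole of order 2; residue -3010750/31.

Denominator factor (μ - 9/10)^3: pole of order 3 at 9/10, modulus 9/10.
Denominator factor (μ - 1)^2: pole of order 2 at 1, modulus 1.
The radius of convergence is the smallest modulus among the singular points: 9/10.
At the order-3 pole 9/10 set g(μ) = (μ - (9/10))^3*f(μ) = (17*μ/4 - 27/31)/(μ - 1)**2.
Order-3 pole: residue = g''(a)/2; g''(9/10) = 6021500/31, so the residue is 3010750/31.
At the order-2 pole 1 set g(μ) = (μ - (1))^2*f(μ) = (17*μ/4 - 27/31)/(μ - 9/10)**3.
Order-2 pole: residue = g'(a); g'(1) = -3010750/31, so the residue is -3010750/31.
List the singular points by increasing real part (a conjugate pair: the negative imaginary part first).


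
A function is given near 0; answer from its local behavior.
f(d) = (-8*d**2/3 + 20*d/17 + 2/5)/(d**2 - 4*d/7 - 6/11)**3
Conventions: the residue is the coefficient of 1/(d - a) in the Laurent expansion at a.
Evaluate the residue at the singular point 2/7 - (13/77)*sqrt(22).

The factor d**2 - 4*d/7 - 6/11 splits as (d - a)(d - a') with a = 2/7 - (13/77)*sqrt(22), a' = 2/7 + (13/77)*sqrt(22). At the order-3 pole a set g(d) = (d - a)^3*f(d) = [-8*d**2/3 + 20*d/17 + 2/5] / (d - a')^3.
Order-3 pole: residue = g''(a)/2; g''(2/7 - (13/77)*sqrt(22)) = -(836877811/3029750880)*sqrt(22), so the residue is -(836877811/6059501760)*sqrt(22).

The residue is -(836877811/6059501760)*sqrt(22).


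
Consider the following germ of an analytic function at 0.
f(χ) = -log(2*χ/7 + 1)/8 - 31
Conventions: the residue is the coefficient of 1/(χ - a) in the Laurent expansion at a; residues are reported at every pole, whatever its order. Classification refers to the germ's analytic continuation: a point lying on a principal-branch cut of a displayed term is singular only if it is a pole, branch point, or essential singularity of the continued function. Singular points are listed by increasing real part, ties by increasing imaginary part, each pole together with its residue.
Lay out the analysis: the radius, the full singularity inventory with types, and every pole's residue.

Branch term (-1/8)*log(1 - χ/(-7/2)): its argument vanishes at χ = -7/2, a logarithmic branch point, modulus 7/2.
The radius of convergence is the smallest modulus among the singular points: 7/2.

Radius of convergence at 0: 7/2.
At -7/2: a logarithmic branch point.


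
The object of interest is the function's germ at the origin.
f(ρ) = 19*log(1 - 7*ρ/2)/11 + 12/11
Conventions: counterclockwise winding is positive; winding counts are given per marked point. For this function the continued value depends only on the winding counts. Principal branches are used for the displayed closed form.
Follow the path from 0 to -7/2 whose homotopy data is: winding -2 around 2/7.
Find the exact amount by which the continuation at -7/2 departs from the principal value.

The rational part is single-valued and drops out of the difference; each branch term changes only by its own monodromy.
(19/11)*log(1 - ρ/(2/7)): each positive loop around 2/7 adds 2*pi*i to the log, so winding -2 contributes (19/11)*(-2)*2*pi*i = -(76/11)*pi*i.
Summing the contributions at ρ = -7/2 gives -(76/11)*pi*i.

Continued minus principal equals -(76/11)*pi*i.


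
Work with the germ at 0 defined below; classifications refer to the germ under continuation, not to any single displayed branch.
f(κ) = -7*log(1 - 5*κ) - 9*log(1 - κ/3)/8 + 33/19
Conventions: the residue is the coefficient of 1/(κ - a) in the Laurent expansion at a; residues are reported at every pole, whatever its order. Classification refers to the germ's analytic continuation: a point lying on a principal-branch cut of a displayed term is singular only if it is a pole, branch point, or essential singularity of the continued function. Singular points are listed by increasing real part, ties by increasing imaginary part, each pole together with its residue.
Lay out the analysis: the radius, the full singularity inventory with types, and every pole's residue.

Radius of convergence at 0: 1/5.
At 1/5: a logarithmic branch point.
At 3: a logarithmic branch point.

Branch term (-7)*log(1 - κ/(1/5)): its argument vanishes at κ = 1/5, a logarithmic branch point, modulus 1/5.
Branch term (-9/8)*log(1 - κ/(3)): its argument vanishes at κ = 3, a logarithmic branch point, modulus 3.
The radius of convergence is the smallest modulus among the singular points: 1/5.
List the singular points by increasing real part (a conjugate pair: the negative imaginary part first).


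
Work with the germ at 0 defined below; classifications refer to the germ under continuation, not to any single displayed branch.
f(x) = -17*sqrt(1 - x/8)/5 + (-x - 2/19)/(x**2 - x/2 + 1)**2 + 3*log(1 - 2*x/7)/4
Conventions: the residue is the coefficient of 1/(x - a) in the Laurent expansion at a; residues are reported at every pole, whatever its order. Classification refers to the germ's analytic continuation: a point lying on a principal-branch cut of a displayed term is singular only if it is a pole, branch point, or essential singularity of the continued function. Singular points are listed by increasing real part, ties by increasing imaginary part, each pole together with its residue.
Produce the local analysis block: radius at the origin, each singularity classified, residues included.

Denominator factor (x**2 - x/2 + 1)^2: discriminant -15/4, complex-conjugate roots (1/4) + ((1/4)*sqrt(15))*i and (1/4) - ((1/4)*sqrt(15))*i; poles of order 2, moduli 1 and 1.
Branch term (3/4)*log(1 - x/(7/2)): its argument vanishes at x = 7/2, a logarithmic branch point, modulus 7/2.
Branch term (-17/5)*sqrt(1 - x/(8)): its argument vanishes at x = 8, a square-root branch point, modulus 8.
The radius of convergence is the smallest modulus among the singular points: 1.
The branch terms are analytic at (1/4) - ((1/4)*sqrt(15))*i and contribute nothing to the residue; only the rational part matters.
The factor x**2 - x/2 + 1 splits as (x - a)(x - a') with a = (1/4) - ((1/4)*sqrt(15))*i, a' = (1/4) + ((1/4)*sqrt(15))*i. At the order-2 pole a set g(x) = (x - a)^2*(rational part) = [-x - 2/19] / (x - a')^2.
Order-2 pole: residue = g'(a); g'((1/4) - ((1/4)*sqrt(15))*i) = -((12/475)*sqrt(15))*i, so the residue is -((12/475)*sqrt(15))*i.
The branch terms are analytic at (1/4) + ((1/4)*sqrt(15))*i and contribute nothing to the residue; only the rational part matters.
The factor x**2 - x/2 + 1 splits as (x - a)(x - a') with a = (1/4) + ((1/4)*sqrt(15))*i, a' = (1/4) - ((1/4)*sqrt(15))*i. At the order-2 pole a set g(x) = (x - a)^2*(rational part) = [-x - 2/19] / (x - a')^2.
Order-2 pole: residue = g'(a); g'((1/4) + ((1/4)*sqrt(15))*i) = ((12/475)*sqrt(15))*i, so the residue is ((12/475)*sqrt(15))*i.
List the singular points by increasing real part (a conjugate pair: the negative imaginary part first).

Radius of convergence at 0: 1.
At (1/4) - ((1/4)*sqrt(15))*i: a pole of order 2; residue -((12/475)*sqrt(15))*i.
At (1/4) + ((1/4)*sqrt(15))*i: a pole of order 2; residue ((12/475)*sqrt(15))*i.
At 7/2: a logarithmic branch point.
At 8: an algebraic (square-root) branch point.


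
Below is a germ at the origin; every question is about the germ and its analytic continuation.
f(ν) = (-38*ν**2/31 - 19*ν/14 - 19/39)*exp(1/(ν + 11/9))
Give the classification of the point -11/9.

The exponent 1/(ν - (-11/9)) has a pole at -11/9, so exp(1/(ν - (-11/9))) takes every nonzero value near it: an essential singularity (not a pole of any order).

The point is an essential singularity.


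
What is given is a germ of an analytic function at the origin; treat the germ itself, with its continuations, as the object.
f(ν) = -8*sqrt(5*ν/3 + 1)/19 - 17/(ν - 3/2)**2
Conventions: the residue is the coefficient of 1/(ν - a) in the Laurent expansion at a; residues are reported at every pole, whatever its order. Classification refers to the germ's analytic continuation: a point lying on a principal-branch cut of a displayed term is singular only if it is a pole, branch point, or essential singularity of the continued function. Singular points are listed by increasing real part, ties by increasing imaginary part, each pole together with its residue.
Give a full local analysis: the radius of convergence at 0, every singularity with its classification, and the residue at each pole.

Radius of convergence at 0: 3/5.
At -3/5: an algebraic (square-root) branch point.
At 3/2: a pole of order 2; residue 0.

Denominator factor (ν - 3/2)^2: pole of order 2 at 3/2, modulus 3/2.
Branch term (-8/19)*sqrt(1 - ν/(-3/5)): its argument vanishes at ν = -3/5, a square-root branch point, modulus 3/5.
The radius of convergence is the smallest modulus among the singular points: 3/5.
The branch term is analytic at 3/2 and contributes nothing to the residue; only the rational part matters.
At the order-2 pole 3/2 set g(ν) = (ν - (3/2))^2*(rational part) = -17.
Order-2 pole: residue = g'(a); g'(3/2) = 0, so the residue is 0.
List the singular points by increasing real part (a conjugate pair: the negative imaginary part first).


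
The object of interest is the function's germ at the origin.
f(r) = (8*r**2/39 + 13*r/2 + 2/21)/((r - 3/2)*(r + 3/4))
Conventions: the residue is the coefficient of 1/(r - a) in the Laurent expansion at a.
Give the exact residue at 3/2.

At the order-1 pole 3/2 set g(r) = (r - (3/2))*f(r) = (8*r**2/39 + 13*r/2 + 2/21)/(r + 3/4).
Simple pole: residue = g(a) at a = 3/2, which is 11255/2457.

The residue is 11255/2457.


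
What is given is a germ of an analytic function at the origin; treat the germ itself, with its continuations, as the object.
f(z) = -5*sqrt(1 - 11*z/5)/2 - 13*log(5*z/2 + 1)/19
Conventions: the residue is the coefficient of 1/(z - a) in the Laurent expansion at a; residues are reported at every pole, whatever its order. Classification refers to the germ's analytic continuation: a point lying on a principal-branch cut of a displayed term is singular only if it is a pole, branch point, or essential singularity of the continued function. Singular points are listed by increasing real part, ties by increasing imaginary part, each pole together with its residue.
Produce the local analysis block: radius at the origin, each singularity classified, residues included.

Branch term (-5/2)*sqrt(1 - z/(5/11)): its argument vanishes at z = 5/11, a square-root branch point, modulus 5/11.
Branch term (-13/19)*log(1 - z/(-2/5)): its argument vanishes at z = -2/5, a logarithmic branch point, modulus 2/5.
The radius of convergence is the smallest modulus among the singular points: 2/5.
List the singular points by increasing real part (a conjugate pair: the negative imaginary part first).

Radius of convergence at 0: 2/5.
At -2/5: a logarithmic branch point.
At 5/11: an algebraic (square-root) branch point.


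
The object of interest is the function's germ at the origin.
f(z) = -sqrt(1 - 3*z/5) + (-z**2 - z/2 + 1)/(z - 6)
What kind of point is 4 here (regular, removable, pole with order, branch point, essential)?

Denominator factors: z - 6 = -2 at z = 4 — none vanishes.
Branch term sqrt(1 - z/(5/3)): argument at 4 is -7/5, nonzero, so 4 is not its branch point (a point on a principal cut is still regular for the continued germ).
So the germ continues analytically to 4.

The point is a regular point.


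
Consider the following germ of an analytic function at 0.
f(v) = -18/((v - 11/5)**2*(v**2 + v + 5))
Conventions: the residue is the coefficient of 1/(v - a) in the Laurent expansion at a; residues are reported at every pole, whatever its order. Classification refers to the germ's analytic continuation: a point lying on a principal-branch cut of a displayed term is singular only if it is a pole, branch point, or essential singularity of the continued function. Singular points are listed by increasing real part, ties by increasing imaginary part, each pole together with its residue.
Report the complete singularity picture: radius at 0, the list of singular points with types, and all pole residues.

Radius of convergence at 0: 11/5.
At (-1/2) - ((1/2)*sqrt(19))*i: a pole of order 1; residue (-30375/90601) - ((28575/1721419)*sqrt(19))*i.
At (-1/2) + ((1/2)*sqrt(19))*i: a pole of order 1; residue (-30375/90601) + ((28575/1721419)*sqrt(19))*i.
At 11/5: a pole of order 2; residue 60750/90601.

Denominator factor (v**2 + v + 5): discriminant -19, complex-conjugate roots (-1/2) + ((1/2)*sqrt(19))*i and (-1/2) - ((1/2)*sqrt(19))*i; poles of order 1, moduli sqrt(5) and sqrt(5).
Denominator factor (v - 11/5)^2: pole of order 2 at 11/5, modulus 11/5.
The radius of convergence is the smallest modulus among the singular points: 11/5.
The factor v**2 + v + 5 splits as (v - a)(v - a') with a = (-1/2) - ((1/2)*sqrt(19))*i, a' = (-1/2) + ((1/2)*sqrt(19))*i. At the order-1 pole a set g(v) = (v - a)*f(v) = [-18/(v - 11/5)**2] / (v - a').
Simple pole: residue = g(a) at a = (-1/2) - ((1/2)*sqrt(19))*i, which is (-30375/90601) - ((28575/1721419)*sqrt(19))*i.
The factor v**2 + v + 5 splits as (v - a)(v - a') with a = (-1/2) + ((1/2)*sqrt(19))*i, a' = (-1/2) - ((1/2)*sqrt(19))*i. At the order-1 pole a set g(v) = (v - a)*f(v) = [-18/(v - 11/5)**2] / (v - a').
Simple pole: residue = g(a) at a = (-1/2) + ((1/2)*sqrt(19))*i, which is (-30375/90601) + ((28575/1721419)*sqrt(19))*i.
At the order-2 pole 11/5 set g(v) = (v - (11/5))^2*f(v) = -18/(v**2 + v + 5).
Order-2 pole: residue = g'(a); g'(11/5) = 60750/90601, so the residue is 60750/90601.
List the singular points by increasing real part (a conjugate pair: the negative imaginary part first).


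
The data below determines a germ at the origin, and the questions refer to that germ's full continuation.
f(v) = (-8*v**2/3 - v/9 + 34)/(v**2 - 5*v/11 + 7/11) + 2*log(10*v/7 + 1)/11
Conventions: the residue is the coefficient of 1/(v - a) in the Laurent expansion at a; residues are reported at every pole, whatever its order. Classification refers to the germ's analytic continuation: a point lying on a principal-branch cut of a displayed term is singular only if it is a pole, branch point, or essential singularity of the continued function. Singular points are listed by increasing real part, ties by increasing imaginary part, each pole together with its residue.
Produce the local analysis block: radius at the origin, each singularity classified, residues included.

Radius of convergence at 0: 7/10.
At -7/10: a logarithmic branch point.
At (5/22) - ((1/22)*sqrt(283))*i: a pole of order 1; residue (-131/198) + ((77093/56034)*sqrt(283))*i.
At (5/22) + ((1/22)*sqrt(283))*i: a pole of order 1; residue (-131/198) - ((77093/56034)*sqrt(283))*i.

Denominator factor (v**2 - 5*v/11 + 7/11): discriminant -283/121, complex-conjugate roots (5/22) + ((1/22)*sqrt(283))*i and (5/22) - ((1/22)*sqrt(283))*i; poles of order 1, moduli (1/11)*sqrt(77) and (1/11)*sqrt(77).
Branch term (2/11)*log(1 - v/(-7/10)): its argument vanishes at v = -7/10, a logarithmic branch point, modulus 7/10.
The radius of convergence is the smallest modulus among the singular points: 7/10.
The branch term is analytic at (5/22) - ((1/22)*sqrt(283))*i and contributes nothing to the residue; only the rational part matters.
The factor v**2 - 5*v/11 + 7/11 splits as (v - a)(v - a') with a = (5/22) - ((1/22)*sqrt(283))*i, a' = (5/22) + ((1/22)*sqrt(283))*i. At the order-1 pole a set g(v) = (v - a)*(rational part) = [-8*v**2/3 - v/9 + 34] / (v - a').
Simple pole: residue = g(a) at a = (5/22) - ((1/22)*sqrt(283))*i, which is (-131/198) + ((77093/56034)*sqrt(283))*i.
The branch term is analytic at (5/22) + ((1/22)*sqrt(283))*i and contributes nothing to the residue; only the rational part matters.
The factor v**2 - 5*v/11 + 7/11 splits as (v - a)(v - a') with a = (5/22) + ((1/22)*sqrt(283))*i, a' = (5/22) - ((1/22)*sqrt(283))*i. At the order-1 pole a set g(v) = (v - a)*(rational part) = [-8*v**2/3 - v/9 + 34] / (v - a').
Simple pole: residue = g(a) at a = (5/22) + ((1/22)*sqrt(283))*i, which is (-131/198) - ((77093/56034)*sqrt(283))*i.
List the singular points by increasing real part (a conjugate pair: the negative imaginary part first).


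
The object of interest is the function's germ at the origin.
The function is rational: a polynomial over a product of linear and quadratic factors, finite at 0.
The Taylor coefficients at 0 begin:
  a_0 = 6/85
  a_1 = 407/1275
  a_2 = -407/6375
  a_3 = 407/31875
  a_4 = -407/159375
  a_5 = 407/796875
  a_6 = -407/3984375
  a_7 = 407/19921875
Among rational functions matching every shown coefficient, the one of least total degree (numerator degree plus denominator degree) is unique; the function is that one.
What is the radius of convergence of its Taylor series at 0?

The radius of convergence is 5.

No rational of total degree below 2 reproduces all 8 coefficients; solving the [1/1] Pade equations on them gives f(δ) = (5*δ/3 + 6/17)/(δ + 5), whose expansion matches every shown term.
Denominator factor (δ + 5): pole of order 1 at -5, modulus 5.
The radius of convergence is the smallest modulus among the singular points: 5.


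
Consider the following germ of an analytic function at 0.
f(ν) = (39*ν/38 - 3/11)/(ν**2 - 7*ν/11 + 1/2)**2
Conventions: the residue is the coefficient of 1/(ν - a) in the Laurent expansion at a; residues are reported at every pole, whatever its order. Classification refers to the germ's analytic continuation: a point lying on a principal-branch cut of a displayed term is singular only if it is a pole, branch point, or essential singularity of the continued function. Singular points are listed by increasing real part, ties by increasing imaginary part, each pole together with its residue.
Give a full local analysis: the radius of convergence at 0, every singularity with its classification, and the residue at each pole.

Denominator factor (ν**2 - 7*ν/11 + 1/2)^2: discriminant -193/121, complex-conjugate roots (7/22) + ((1/22)*sqrt(193))*i and (7/22) - ((1/22)*sqrt(193))*i; poles of order 2, moduli (1/2)*sqrt(2) and (1/2)*sqrt(2).
The radius of convergence is the smallest modulus among the singular points: (1/2)*sqrt(2).
The factor ν**2 - 7*ν/11 + 1/2 splits as (ν - a)(ν - a') with a = (7/22) - ((1/22)*sqrt(193))*i, a' = (7/22) + ((1/22)*sqrt(193))*i. At the order-2 pole a set g(ν) = (ν - a)^2*f(ν) = [39*ν/38 - 3/11] / (ν - a')^2.
Order-2 pole: residue = g'(a); g'((7/22) - ((1/22)*sqrt(193))*i) = ((5445/1415462)*sqrt(193))*i, so the residue is ((5445/1415462)*sqrt(193))*i.
The factor ν**2 - 7*ν/11 + 1/2 splits as (ν - a)(ν - a') with a = (7/22) + ((1/22)*sqrt(193))*i, a' = (7/22) - ((1/22)*sqrt(193))*i. At the order-2 pole a set g(ν) = (ν - a)^2*f(ν) = [39*ν/38 - 3/11] / (ν - a')^2.
Order-2 pole: residue = g'(a); g'((7/22) + ((1/22)*sqrt(193))*i) = -((5445/1415462)*sqrt(193))*i, so the residue is -((5445/1415462)*sqrt(193))*i.
List the singular points by increasing real part (a conjugate pair: the negative imaginary part first).

Radius of convergence at 0: (1/2)*sqrt(2).
At (7/22) - ((1/22)*sqrt(193))*i: a pole of order 2; residue ((5445/1415462)*sqrt(193))*i.
At (7/22) + ((1/22)*sqrt(193))*i: a pole of order 2; residue -((5445/1415462)*sqrt(193))*i.


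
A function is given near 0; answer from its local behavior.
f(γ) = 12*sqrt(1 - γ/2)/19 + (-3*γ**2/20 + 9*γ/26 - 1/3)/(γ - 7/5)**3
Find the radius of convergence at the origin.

The radius of convergence is 7/5.

Denominator factor (γ - 7/5)^3: pole of order 3 at 7/5, modulus 7/5.
Branch term (12/19)*sqrt(1 - γ/(2)): its argument vanishes at γ = 2, a square-root branch point, modulus 2.
The radius of convergence is the smallest modulus among the singular points: 7/5.


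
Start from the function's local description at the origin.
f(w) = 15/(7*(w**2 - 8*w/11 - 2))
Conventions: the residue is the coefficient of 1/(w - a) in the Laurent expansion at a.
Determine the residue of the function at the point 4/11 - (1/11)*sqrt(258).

The factor w**2 - 8*w/11 - 2 splits as (w - a)(w - a') with a = 4/11 - (1/11)*sqrt(258), a' = 4/11 + (1/11)*sqrt(258). At the order-1 pole a set g(w) = (w - a)*f(w) = [15/7] / (w - a').
Simple pole: residue = g(a) at a = 4/11 - (1/11)*sqrt(258), which is -(55/1204)*sqrt(258).

The residue is -(55/1204)*sqrt(258).


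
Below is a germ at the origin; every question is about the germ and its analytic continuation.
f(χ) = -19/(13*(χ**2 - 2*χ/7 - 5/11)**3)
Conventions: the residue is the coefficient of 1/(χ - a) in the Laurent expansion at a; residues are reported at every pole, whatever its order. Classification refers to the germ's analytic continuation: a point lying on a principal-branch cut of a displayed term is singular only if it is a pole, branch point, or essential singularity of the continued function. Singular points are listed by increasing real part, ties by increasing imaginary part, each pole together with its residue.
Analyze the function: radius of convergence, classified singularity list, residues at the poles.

Radius of convergence at 0: -1/7 + (16/77)*sqrt(11).
At 1/7 - (16/77)*sqrt(11): a pole of order 3; residue (115917879/218103808)*sqrt(11).
At 1/7 + (16/77)*sqrt(11): a pole of order 3; residue -(115917879/218103808)*sqrt(11).

Denominator factor (χ**2 - 2*χ/7 - 5/11)^3: discriminant 1024/539, real irrational roots 1/7 + (16/77)*sqrt(11) and 1/7 - (16/77)*sqrt(11); poles of order 3, moduli 1/7 + (16/77)*sqrt(11) and -1/7 + (16/77)*sqrt(11).
The radius of convergence is the smallest modulus among the singular points: -1/7 + (16/77)*sqrt(11).
The factor χ**2 - 2*χ/7 - 5/11 splits as (χ - a)(χ - a') with a = 1/7 - (16/77)*sqrt(11), a' = 1/7 + (16/77)*sqrt(11). At the order-3 pole a set g(χ) = (χ - a)^3*f(χ) = [-19/13] / (χ - a')^3.
Order-3 pole: residue = g''(a)/2; g''(1/7 - (16/77)*sqrt(11)) = (115917879/109051904)*sqrt(11), so the residue is (115917879/218103808)*sqrt(11).
The factor χ**2 - 2*χ/7 - 5/11 splits as (χ - a)(χ - a') with a = 1/7 + (16/77)*sqrt(11), a' = 1/7 - (16/77)*sqrt(11). At the order-3 pole a set g(χ) = (χ - a)^3*f(χ) = [-19/13] / (χ - a')^3.
Order-3 pole: residue = g''(a)/2; g''(1/7 + (16/77)*sqrt(11)) = -(115917879/109051904)*sqrt(11), so the residue is -(115917879/218103808)*sqrt(11).
List the singular points by increasing real part (a conjugate pair: the negative imaginary part first).


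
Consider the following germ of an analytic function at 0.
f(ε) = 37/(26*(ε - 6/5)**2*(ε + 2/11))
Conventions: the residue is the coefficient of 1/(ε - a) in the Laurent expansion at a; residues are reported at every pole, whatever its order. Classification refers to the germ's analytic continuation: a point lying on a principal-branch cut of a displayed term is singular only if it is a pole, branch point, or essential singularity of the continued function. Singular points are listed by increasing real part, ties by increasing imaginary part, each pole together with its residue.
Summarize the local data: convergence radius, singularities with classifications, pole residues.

Radius of convergence at 0: 2/11.
At -2/11: a pole of order 1; residue 111925/150176.
At 6/5: a pole of order 2; residue -111925/150176.

Denominator factor (ε + 2/11): pole of order 1 at -2/11, modulus 2/11.
Denominator factor (ε - 6/5)^2: pole of order 2 at 6/5, modulus 6/5.
The radius of convergence is the smallest modulus among the singular points: 2/11.
At the order-1 pole -2/11 set g(ε) = (ε - (-2/11))*f(ε) = 37/(26*(ε - 6/5)**2).
Simple pole: residue = g(a) at a = -2/11, which is 111925/150176.
At the order-2 pole 6/5 set g(ε) = (ε - (6/5))^2*f(ε) = 37/(26*(ε + 2/11)).
Order-2 pole: residue = g'(a); g'(6/5) = -111925/150176, so the residue is -111925/150176.
List the singular points by increasing real part (a conjugate pair: the negative imaginary part first).


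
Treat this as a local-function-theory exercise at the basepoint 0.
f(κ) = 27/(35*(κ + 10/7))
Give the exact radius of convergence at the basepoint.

The radius of convergence is 10/7.

Denominator factor (κ + 10/7): pole of order 1 at -10/7, modulus 10/7.
The radius of convergence is the smallest modulus among the singular points: 10/7.


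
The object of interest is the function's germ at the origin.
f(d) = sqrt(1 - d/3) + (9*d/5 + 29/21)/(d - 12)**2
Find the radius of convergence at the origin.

Denominator factor (d - 12)^2: pole of order 2 at 12, modulus 12.
Branch term (1)*sqrt(1 - d/(3)): its argument vanishes at d = 3, a square-root branch point, modulus 3.
The radius of convergence is the smallest modulus among the singular points: 3.

The radius of convergence is 3.


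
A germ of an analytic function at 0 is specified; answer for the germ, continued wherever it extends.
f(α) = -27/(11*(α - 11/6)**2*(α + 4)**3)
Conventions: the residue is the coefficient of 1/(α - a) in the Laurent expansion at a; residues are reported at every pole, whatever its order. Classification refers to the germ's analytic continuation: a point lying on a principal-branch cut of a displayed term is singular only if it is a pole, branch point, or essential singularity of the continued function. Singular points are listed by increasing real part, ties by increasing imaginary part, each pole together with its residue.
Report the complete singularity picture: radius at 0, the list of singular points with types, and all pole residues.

Denominator factor (α + 4)^3: pole of order 3 at -4, modulus 4.
Denominator factor (α - 11/6)^2: pole of order 2 at 11/6, modulus 11/6.
The radius of convergence is the smallest modulus among the singular points: 11/6.
At the order-3 pole -4 set g(α) = (α - (-4))^3*f(α) = -27/(11*(α - 11/6)**2).
Order-3 pole: residue = g''(a)/2; g''(-4) = -209952/16506875, so the residue is -104976/16506875.
At the order-2 pole 11/6 set g(α) = (α - (11/6))^2*f(α) = -27/(11*(α + 4)**3).
Order-2 pole: residue = g'(a); g'(11/6) = 104976/16506875, so the residue is 104976/16506875.
List the singular points by increasing real part (a conjugate pair: the negative imaginary part first).

Radius of convergence at 0: 11/6.
At -4: a pole of order 3; residue -104976/16506875.
At 11/6: a pole of order 2; residue 104976/16506875.


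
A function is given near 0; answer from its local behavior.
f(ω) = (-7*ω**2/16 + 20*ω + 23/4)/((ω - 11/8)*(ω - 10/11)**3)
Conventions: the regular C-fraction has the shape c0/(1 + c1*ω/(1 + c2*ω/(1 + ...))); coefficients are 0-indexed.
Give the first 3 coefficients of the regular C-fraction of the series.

Taylor coefficients (expand at 0): a_0 = 2783/500, a_1 = 208879/5000, a_2 = 6712803/50000.
c0 = a_0 = 2783/500. Peel one level at a time: if S = 1 + c*ω/S' with S'(0) = 1, then c is the ω-coefficient of S and S' = c*ω/(S - 1).
S_1 = c0/f = 1 + (-18989/2530)*ω + (4686083/145475)*ω^2 + ...; c1 = -18989/2530.
S_2 = c1*ω/(S_1 - 1) = 1 + (9372166/2183735)*ω + ...; c2 = 9372166/2183735.

The regular C-fraction coefficients are [2783/500, -18989/2530, 9372166/2183735].


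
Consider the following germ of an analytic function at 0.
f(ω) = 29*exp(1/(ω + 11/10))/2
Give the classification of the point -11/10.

The point is an essential singularity.

The exponent 1/(ω - (-11/10)) has a pole at -11/10, so exp(1/(ω - (-11/10))) takes every nonzero value near it: an essential singularity (not a pole of any order).


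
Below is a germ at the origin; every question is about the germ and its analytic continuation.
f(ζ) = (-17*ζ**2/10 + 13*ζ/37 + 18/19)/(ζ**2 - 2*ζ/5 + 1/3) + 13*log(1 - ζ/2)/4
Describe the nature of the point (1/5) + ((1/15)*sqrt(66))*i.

The point is a pole of order 1.

The denominator factor ζ**2 - 2*ζ/5 + 1/3 vanishes at (1/5) + ((1/15)*sqrt(66))*i and appears to the power 1; the numerator there equals (763619/527250) - ((304/13875)*sqrt(66))*i, nonzero, and no other factor vanishes.
The branch terms are analytic at this point.
Hence a pole whose order is the multiplicity, 1.


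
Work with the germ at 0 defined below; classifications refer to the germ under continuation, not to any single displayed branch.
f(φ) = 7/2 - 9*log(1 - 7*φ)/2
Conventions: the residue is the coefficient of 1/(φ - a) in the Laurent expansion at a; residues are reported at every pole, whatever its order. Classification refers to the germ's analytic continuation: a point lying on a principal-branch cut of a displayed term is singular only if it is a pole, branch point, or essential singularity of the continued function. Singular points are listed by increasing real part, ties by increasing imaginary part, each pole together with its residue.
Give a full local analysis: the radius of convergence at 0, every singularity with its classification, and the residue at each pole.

Branch term (-9/2)*log(1 - φ/(1/7)): its argument vanishes at φ = 1/7, a logarithmic branch point, modulus 1/7.
The radius of convergence is the smallest modulus among the singular points: 1/7.

Radius of convergence at 0: 1/7.
At 1/7: a logarithmic branch point.


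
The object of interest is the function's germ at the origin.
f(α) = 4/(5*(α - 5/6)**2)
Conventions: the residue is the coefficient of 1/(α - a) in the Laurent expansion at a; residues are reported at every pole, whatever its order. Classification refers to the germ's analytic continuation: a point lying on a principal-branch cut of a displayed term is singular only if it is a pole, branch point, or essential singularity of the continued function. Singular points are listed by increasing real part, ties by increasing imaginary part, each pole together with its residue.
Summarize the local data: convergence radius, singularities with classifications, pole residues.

Denominator factor (α - 5/6)^2: pole of order 2 at 5/6, modulus 5/6.
The radius of convergence is the smallest modulus among the singular points: 5/6.
At the order-2 pole 5/6 set g(α) = (α - (5/6))^2*f(α) = 4/5.
Order-2 pole: residue = g'(a); g'(5/6) = 0, so the residue is 0.

Radius of convergence at 0: 5/6.
At 5/6: a pole of order 2; residue 0.


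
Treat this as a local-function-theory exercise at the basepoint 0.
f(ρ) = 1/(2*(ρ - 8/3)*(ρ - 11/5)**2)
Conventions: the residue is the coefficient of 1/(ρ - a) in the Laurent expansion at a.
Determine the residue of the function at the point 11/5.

At the order-2 pole 11/5 set g(ρ) = (ρ - (11/5))^2*f(ρ) = 1/(2*(ρ - 8/3)).
Order-2 pole: residue = g'(a); g'(11/5) = -225/98, so the residue is -225/98.

The residue is -225/98.
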